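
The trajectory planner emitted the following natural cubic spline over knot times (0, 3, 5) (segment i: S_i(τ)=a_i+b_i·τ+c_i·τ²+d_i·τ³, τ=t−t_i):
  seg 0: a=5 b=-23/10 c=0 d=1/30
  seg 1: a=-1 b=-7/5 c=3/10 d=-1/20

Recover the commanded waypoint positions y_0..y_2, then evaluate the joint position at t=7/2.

y_0=5 y_1=-1 y_2=-3
S(7/2) = -261/160

y_0 = S_0(0) = a_0 = 5
y_1 = S_1(0) = a_1 = -1
y_2 = S_1(2) = -3
t_q=7/2 is in segment 1 (τ=1/2); S_1(τ)=-261/160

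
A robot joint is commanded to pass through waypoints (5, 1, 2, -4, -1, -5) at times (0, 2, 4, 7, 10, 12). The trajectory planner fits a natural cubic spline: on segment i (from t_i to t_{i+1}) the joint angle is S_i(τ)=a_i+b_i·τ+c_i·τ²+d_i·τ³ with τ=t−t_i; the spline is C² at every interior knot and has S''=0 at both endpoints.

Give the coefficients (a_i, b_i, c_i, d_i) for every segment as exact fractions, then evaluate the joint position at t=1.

Δ: Δ0=-2, Δ1=1/2, Δ2=-2, Δ3=1, Δ4=-2
row 1: diag=8, rhs=15; c'=1/4, d'=15/8
row 2: denom=10−2·1/4=19/2; d'=(-15−2·15/8)/(19/2)=-75/38
row 3: denom=12−3·6/19=210/19; d'=(18−3·-75/38)/(210/19)=303/140
row 4: denom=10−3·19/70=643/70; d'=(-18−3·303/140)/(643/70)=-3429/1286
back: M4=-3429/1286
back: M3=303/140−19/70·-3429/1286=1857/643
back: M2=-75/38−6/19·1857/643=-3711/1286
back: M1=15/8−1/4·-3711/1286=3339/1286
M: M0=0, M1=3339/1286, M2=-3711/1286, M3=1857/643, M4=-3429/1286, M5=0
seg 0: a=5, c=M0/2=0, d=(M1−M0)/(6·2)=1113/5144, b=Δ0−h0·(2M0+M1)/6=-3685/1286
seg 1: a=1, c=M1/2=3339/2572, d=(M2−M1)/(6·2)=-1175/2572, b=Δ1−h1·(2M1+M2)/6=-173/643
seg 2: a=2, c=M2/2=-3711/2572, d=(M3−M2)/(6·3)=825/2572, b=Δ2−h2·(2M2+M3)/6=-359/643
seg 3: a=-4, c=M3/2=1857/1286, d=(M4−M3)/(6·3)=-2381/7716, b=Δ3−h3·(2M3+M4)/6=-1427/2572
seg 4: a=-1, c=M4/2=-3429/2572, d=(M5−M4)/(6·2)=1143/5144, b=Δ4−h4·(2M4+M5)/6=-143/643
t_q=1 → seg 0, τ=1; S=5+-3685/1286·τ+0·τ²+1113/5144·τ³=12093/5144

  seg 0: a=5 b=-3685/1286 c=0 d=1113/5144
  seg 1: a=1 b=-173/643 c=3339/2572 d=-1175/2572
  seg 2: a=2 b=-359/643 c=-3711/2572 d=825/2572
  seg 3: a=-4 b=-1427/2572 c=1857/1286 d=-2381/7716
  seg 4: a=-1 b=-143/643 c=-3429/2572 d=1143/5144
S(1) = 12093/5144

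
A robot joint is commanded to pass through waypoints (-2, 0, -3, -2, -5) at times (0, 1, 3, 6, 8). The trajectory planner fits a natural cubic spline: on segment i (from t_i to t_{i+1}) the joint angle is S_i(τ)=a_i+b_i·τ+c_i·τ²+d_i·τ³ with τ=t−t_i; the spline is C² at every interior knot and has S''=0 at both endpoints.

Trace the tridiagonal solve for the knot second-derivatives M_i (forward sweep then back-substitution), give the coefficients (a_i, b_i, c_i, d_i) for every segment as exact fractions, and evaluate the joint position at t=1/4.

Δ: Δ0=2, Δ1=-3/2, Δ2=1/3, Δ3=-3/2
row 1: diag=6, rhs=-21; c'=1/3, d'=-7/2
row 2: denom=10−2·1/3=28/3; d'=(11−2·-7/2)/(28/3)=27/14
row 3: denom=10−3·9/28=253/28; d'=(-11−3·27/14)/(253/28)=-470/253
back: M3=-470/253
back: M2=27/14−9/28·-470/253=639/253
back: M1=-7/2−1/3·639/253=-2197/506
M: M0=0, M1=-2197/506, M2=639/253, M3=-470/253, M4=0
seg 0: a=-2, c=M0/2=0, d=(M1−M0)/(6·1)=-2197/3036, b=Δ0−h0·(2M0+M1)/6=8269/3036
seg 1: a=0, c=M1/2=-2197/1012, d=(M2−M1)/(6·2)=3475/6072, b=Δ1−h1·(2M1+M2)/6=839/1518
seg 2: a=-3, c=M2/2=639/506, d=(M3−M2)/(6·3)=-1109/4554, b=Δ2−h2·(2M2+M3)/6=-959/759
seg 3: a=-2, c=M3/2=-235/253, d=(M4−M3)/(6·2)=235/1518, b=Δ3−h3·(2M3+M4)/6=-397/1518
t_q=1/4 → seg 0, τ=1/4; S=-2+8269/3036·τ+0·τ²+-2197/3036·τ³=-86167/64768

  seg 0: a=-2 b=8269/3036 c=0 d=-2197/3036
  seg 1: a=0 b=839/1518 c=-2197/1012 d=3475/6072
  seg 2: a=-3 b=-959/759 c=639/506 d=-1109/4554
  seg 3: a=-2 b=-397/1518 c=-235/253 d=235/1518
S(1/4) = -86167/64768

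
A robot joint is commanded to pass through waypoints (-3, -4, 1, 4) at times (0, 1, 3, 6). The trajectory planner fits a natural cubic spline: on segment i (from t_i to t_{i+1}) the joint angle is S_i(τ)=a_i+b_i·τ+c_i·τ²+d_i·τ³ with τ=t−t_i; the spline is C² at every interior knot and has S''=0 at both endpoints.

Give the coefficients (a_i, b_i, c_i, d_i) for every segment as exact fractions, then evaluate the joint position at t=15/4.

Δ: Δ0=-1, Δ1=5/2, Δ2=1
row 1: diag=6, rhs=21; c'=1/3, d'=7/2
row 2: denom=10−2·1/3=28/3; d'=(-9−2·7/2)/(28/3)=-12/7
back: M2=-12/7
back: M1=7/2−1/3·-12/7=57/14
M: M0=0, M1=57/14, M2=-12/7, M3=0
seg 0: a=-3, c=M0/2=0, d=(M1−M0)/(6·1)=19/28, b=Δ0−h0·(2M0+M1)/6=-47/28
seg 1: a=-4, c=M1/2=57/28, d=(M2−M1)/(6·2)=-27/56, b=Δ1−h1·(2M1+M2)/6=5/14
seg 2: a=1, c=M2/2=-6/7, d=(M3−M2)/(6·3)=2/21, b=Δ2−h2·(2M2+M3)/6=19/7
t_q=15/4 → seg 2, τ=3/4; S=1+19/7·τ+-6/7·τ²+2/21·τ³=83/32

  seg 0: a=-3 b=-47/28 c=0 d=19/28
  seg 1: a=-4 b=5/14 c=57/28 d=-27/56
  seg 2: a=1 b=19/7 c=-6/7 d=2/21
S(15/4) = 83/32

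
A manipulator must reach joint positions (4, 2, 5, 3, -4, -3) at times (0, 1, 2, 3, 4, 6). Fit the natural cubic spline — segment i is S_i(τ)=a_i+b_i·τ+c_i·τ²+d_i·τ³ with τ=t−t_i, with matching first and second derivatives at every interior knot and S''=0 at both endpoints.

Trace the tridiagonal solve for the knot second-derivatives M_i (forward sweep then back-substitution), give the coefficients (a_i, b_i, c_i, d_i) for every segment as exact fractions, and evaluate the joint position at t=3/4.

Δ: Δ0=-2, Δ1=3, Δ2=-2, Δ3=-7, Δ4=1/2
row 1: diag=4, rhs=30; c'=1/4, d'=15/2
row 2: denom=4−1·1/4=15/4; d'=(-30−1·15/2)/(15/4)=-10
row 3: denom=4−1·4/15=56/15; d'=(-30−1·-10)/(56/15)=-75/14
row 4: denom=6−1·15/56=321/56; d'=(45−1·-75/14)/(321/56)=940/107
back: M4=940/107
back: M3=-75/14−15/56·940/107=-825/107
back: M2=-10−4/15·-825/107=-850/107
back: M1=15/2−1/4·-850/107=1015/107
M: M0=0, M1=1015/107, M2=-850/107, M3=-825/107, M4=940/107, M5=0
seg 0: a=4, c=M0/2=0, d=(M1−M0)/(6·1)=1015/642, b=Δ0−h0·(2M0+M1)/6=-2299/642
seg 1: a=2, c=M1/2=1015/214, d=(M2−M1)/(6·1)=-1865/642, b=Δ1−h1·(2M1+M2)/6=373/321
seg 2: a=5, c=M2/2=-425/107, d=(M3−M2)/(6·1)=25/642, b=Δ2−h2·(2M2+M3)/6=1241/642
seg 3: a=3, c=M3/2=-825/214, d=(M4−M3)/(6·1)=1765/642, b=Δ3−h3·(2M3+M4)/6=-1892/321
seg 4: a=-4, c=M4/2=470/107, d=(M5−M4)/(6·2)=-235/321, b=Δ4−h4·(2M4+M5)/6=-3439/642
t_q=3/4 → seg 0, τ=3/4; S=4+-2299/642·τ+0·τ²+1015/642·τ³=27135/13696

  seg 0: a=4 b=-2299/642 c=0 d=1015/642
  seg 1: a=2 b=373/321 c=1015/214 d=-1865/642
  seg 2: a=5 b=1241/642 c=-425/107 d=25/642
  seg 3: a=3 b=-1892/321 c=-825/214 d=1765/642
  seg 4: a=-4 b=-3439/642 c=470/107 d=-235/321
S(3/4) = 27135/13696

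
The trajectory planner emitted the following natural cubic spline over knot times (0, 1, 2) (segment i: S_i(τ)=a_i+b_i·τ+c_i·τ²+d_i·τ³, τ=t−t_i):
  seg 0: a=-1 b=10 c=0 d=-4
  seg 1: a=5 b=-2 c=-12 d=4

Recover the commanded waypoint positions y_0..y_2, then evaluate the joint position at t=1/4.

y_0 = S_0(0) = a_0 = -1
y_1 = S_1(0) = a_1 = 5
y_2 = S_1(1) = -5
t_q=1/4 is in segment 0 (τ=1/4); S_0(τ)=23/16

y_0=-1 y_1=5 y_2=-5
S(1/4) = 23/16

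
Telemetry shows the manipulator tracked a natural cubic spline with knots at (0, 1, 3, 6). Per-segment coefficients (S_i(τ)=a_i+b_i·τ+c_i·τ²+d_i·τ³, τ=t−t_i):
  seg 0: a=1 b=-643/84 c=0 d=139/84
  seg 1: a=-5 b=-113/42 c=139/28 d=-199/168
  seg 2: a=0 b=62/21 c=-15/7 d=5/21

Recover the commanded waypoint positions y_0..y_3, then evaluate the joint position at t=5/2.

y_0 = S_0(0) = a_0 = 1
y_1 = S_1(0) = a_1 = -5
y_2 = S_2(0) = a_2 = 0
y_3 = S_2(3) = -4
t_q=5/2 is in segment 1 (τ=3/2); S_1(τ)=-835/448

y_0=1 y_1=-5 y_2=0 y_3=-4
S(5/2) = -835/448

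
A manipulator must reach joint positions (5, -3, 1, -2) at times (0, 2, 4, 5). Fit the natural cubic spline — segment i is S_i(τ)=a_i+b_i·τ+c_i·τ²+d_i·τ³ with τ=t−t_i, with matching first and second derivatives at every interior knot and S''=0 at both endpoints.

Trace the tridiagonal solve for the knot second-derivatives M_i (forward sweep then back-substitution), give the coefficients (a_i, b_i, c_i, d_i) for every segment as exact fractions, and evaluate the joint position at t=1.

  seg 0: a=5 b=-67/11 c=0 d=23/44
  seg 1: a=-3 b=2/11 c=69/22 d=-49/44
  seg 2: a=1 b=-7/11 c=-39/11 d=13/11
S(1) = -25/44

Δ: Δ0=-4, Δ1=2, Δ2=-3
row 1: diag=8, rhs=36; c'=1/4, d'=9/2
row 2: denom=6−2·1/4=11/2; d'=(-30−2·9/2)/(11/2)=-78/11
back: M2=-78/11
back: M1=9/2−1/4·-78/11=69/11
M: M0=0, M1=69/11, M2=-78/11, M3=0
seg 0: a=5, c=M0/2=0, d=(M1−M0)/(6·2)=23/44, b=Δ0−h0·(2M0+M1)/6=-67/11
seg 1: a=-3, c=M1/2=69/22, d=(M2−M1)/(6·2)=-49/44, b=Δ1−h1·(2M1+M2)/6=2/11
seg 2: a=1, c=M2/2=-39/11, d=(M3−M2)/(6·1)=13/11, b=Δ2−h2·(2M2+M3)/6=-7/11
t_q=1 → seg 0, τ=1; S=5+-67/11·τ+0·τ²+23/44·τ³=-25/44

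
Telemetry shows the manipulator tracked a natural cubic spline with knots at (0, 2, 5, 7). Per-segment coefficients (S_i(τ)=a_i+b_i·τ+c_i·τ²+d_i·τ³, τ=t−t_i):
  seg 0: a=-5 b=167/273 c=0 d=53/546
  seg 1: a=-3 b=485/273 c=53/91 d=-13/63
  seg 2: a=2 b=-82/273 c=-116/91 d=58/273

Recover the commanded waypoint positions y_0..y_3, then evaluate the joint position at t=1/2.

y_0=-5 y_1=-3 y_2=2 y_3=-2
S(1/2) = -6817/1456

y_0 = S_0(0) = a_0 = -5
y_1 = S_1(0) = a_1 = -3
y_2 = S_2(0) = a_2 = 2
y_3 = S_2(2) = -2
t_q=1/2 is in segment 0 (τ=1/2); S_0(τ)=-6817/1456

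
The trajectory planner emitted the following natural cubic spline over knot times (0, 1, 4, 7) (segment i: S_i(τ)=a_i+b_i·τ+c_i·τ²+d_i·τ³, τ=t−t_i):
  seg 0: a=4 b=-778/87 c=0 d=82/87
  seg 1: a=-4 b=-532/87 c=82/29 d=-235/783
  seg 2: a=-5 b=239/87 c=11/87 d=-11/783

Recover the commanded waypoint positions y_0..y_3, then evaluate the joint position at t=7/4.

y_0=4 y_1=-4 y_2=-5 y_3=4
S(7/4) = -13219/1856

y_0 = S_0(0) = a_0 = 4
y_1 = S_1(0) = a_1 = -4
y_2 = S_2(0) = a_2 = -5
y_3 = S_2(3) = 4
t_q=7/4 is in segment 1 (τ=3/4); S_1(τ)=-13219/1856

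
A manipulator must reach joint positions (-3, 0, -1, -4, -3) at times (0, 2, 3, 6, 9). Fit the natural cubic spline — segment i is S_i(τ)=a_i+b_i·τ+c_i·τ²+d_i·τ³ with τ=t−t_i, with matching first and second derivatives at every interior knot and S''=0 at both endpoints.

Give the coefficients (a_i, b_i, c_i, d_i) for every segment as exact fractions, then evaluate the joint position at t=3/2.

Δ: Δ0=3/2, Δ1=-1, Δ2=-1, Δ3=1/3
row 1: diag=6, rhs=-15; c'=1/6, d'=-5/2
row 2: denom=8−1·1/6=47/6; d'=(0−1·-5/2)/(47/6)=15/47
row 3: denom=12−3·18/47=510/47; d'=(8−3·15/47)/(510/47)=331/510
back: M3=331/510
back: M2=15/47−18/47·331/510=6/85
back: M1=-5/2−1/6·6/85=-427/170
M: M0=0, M1=-427/170, M2=6/85, M3=331/510, M4=0
seg 0: a=-3, c=M0/2=0, d=(M1−M0)/(6·2)=-427/2040, b=Δ0−h0·(2M0+M1)/6=596/255
seg 1: a=0, c=M1/2=-427/340, d=(M2−M1)/(6·1)=439/1020, b=Δ1−h1·(2M1+M2)/6=-89/510
seg 2: a=-1, c=M2/2=3/85, d=(M3−M2)/(6·3)=59/1836, b=Δ2−h2·(2M2+M3)/6=-1423/1020
seg 3: a=-4, c=M3/2=331/1020, d=(M4−M3)/(6·3)=-331/9180, b=Δ3−h3·(2M3+M4)/6=-161/510
t_q=3/2 → seg 0, τ=3/2; S=-3+596/255·τ+0·τ²+-427/2040·τ³=-1091/5440

  seg 0: a=-3 b=596/255 c=0 d=-427/2040
  seg 1: a=0 b=-89/510 c=-427/340 d=439/1020
  seg 2: a=-1 b=-1423/1020 c=3/85 d=59/1836
  seg 3: a=-4 b=-161/510 c=331/1020 d=-331/9180
S(3/2) = -1091/5440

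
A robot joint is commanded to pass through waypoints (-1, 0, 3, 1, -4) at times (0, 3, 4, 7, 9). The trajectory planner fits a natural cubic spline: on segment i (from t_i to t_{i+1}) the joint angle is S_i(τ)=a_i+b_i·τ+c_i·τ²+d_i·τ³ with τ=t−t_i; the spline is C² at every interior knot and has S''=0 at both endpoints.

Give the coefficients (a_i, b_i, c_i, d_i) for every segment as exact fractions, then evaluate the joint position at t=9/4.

Δ: Δ0=1/3, Δ1=3, Δ2=-2/3, Δ3=-5/2
row 1: diag=8, rhs=16; c'=1/8, d'=2
row 2: denom=8−1·1/8=63/8; d'=(-22−1·2)/(63/8)=-64/21
row 3: denom=10−3·8/21=62/7; d'=(-11−3·-64/21)/(62/7)=-13/62
back: M3=-13/62
back: M2=-64/21−8/21·-13/62=-92/31
back: M1=2−1/8·-92/31=147/62
M: M0=0, M1=147/62, M2=-92/31, M3=-13/62, M4=0
seg 0: a=-1, c=M0/2=0, d=(M1−M0)/(6·3)=49/372, b=Δ0−h0·(2M0+M1)/6=-317/372
seg 1: a=0, c=M1/2=147/124, d=(M2−M1)/(6·1)=-331/372, b=Δ1−h1·(2M1+M2)/6=503/186
seg 2: a=3, c=M2/2=-46/31, d=(M3−M2)/(6·3)=19/124, b=Δ2−h2·(2M2+M3)/6=895/372
seg 3: a=1, c=M3/2=-13/124, d=(M4−M3)/(6·2)=13/744, b=Δ3−h3·(2M3+M4)/6=-439/186
t_q=9/4 → seg 0, τ=9/4; S=-1+-317/372·τ+0·τ²+49/372·τ³=-11245/7936

  seg 0: a=-1 b=-317/372 c=0 d=49/372
  seg 1: a=0 b=503/186 c=147/124 d=-331/372
  seg 2: a=3 b=895/372 c=-46/31 d=19/124
  seg 3: a=1 b=-439/186 c=-13/124 d=13/744
S(9/4) = -11245/7936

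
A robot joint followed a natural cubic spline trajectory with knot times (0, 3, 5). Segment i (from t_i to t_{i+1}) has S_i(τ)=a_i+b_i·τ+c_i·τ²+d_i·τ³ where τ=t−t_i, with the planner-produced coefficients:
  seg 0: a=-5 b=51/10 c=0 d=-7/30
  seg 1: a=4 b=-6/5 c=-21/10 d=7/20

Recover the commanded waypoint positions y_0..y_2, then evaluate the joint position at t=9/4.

y_0=-5 y_1=4 y_2=-4
S(9/4) = 2443/640

y_0 = S_0(0) = a_0 = -5
y_1 = S_1(0) = a_1 = 4
y_2 = S_1(2) = -4
t_q=9/4 is in segment 0 (τ=9/4); S_0(τ)=2443/640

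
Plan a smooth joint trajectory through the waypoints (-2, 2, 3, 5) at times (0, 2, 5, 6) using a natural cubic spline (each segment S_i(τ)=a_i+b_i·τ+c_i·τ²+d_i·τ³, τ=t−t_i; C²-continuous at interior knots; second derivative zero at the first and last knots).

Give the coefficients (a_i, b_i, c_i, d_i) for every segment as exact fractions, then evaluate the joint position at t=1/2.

  seg 0: a=-2 b=536/213 c=0 d=-55/426
  seg 1: a=2 b=206/213 c=-55/71 d=40/213
  seg 2: a=3 b=296/213 c=65/71 d=-65/213
S(1/2) = -861/1136

Δ: Δ0=2, Δ1=1/3, Δ2=2
row 1: diag=10, rhs=-10; c'=3/10, d'=-1
row 2: denom=8−3·3/10=71/10; d'=(10−3·-1)/(71/10)=130/71
back: M2=130/71
back: M1=-1−3/10·130/71=-110/71
M: M0=0, M1=-110/71, M2=130/71, M3=0
seg 0: a=-2, c=M0/2=0, d=(M1−M0)/(6·2)=-55/426, b=Δ0−h0·(2M0+M1)/6=536/213
seg 1: a=2, c=M1/2=-55/71, d=(M2−M1)/(6·3)=40/213, b=Δ1−h1·(2M1+M2)/6=206/213
seg 2: a=3, c=M2/2=65/71, d=(M3−M2)/(6·1)=-65/213, b=Δ2−h2·(2M2+M3)/6=296/213
t_q=1/2 → seg 0, τ=1/2; S=-2+536/213·τ+0·τ²+-55/426·τ³=-861/1136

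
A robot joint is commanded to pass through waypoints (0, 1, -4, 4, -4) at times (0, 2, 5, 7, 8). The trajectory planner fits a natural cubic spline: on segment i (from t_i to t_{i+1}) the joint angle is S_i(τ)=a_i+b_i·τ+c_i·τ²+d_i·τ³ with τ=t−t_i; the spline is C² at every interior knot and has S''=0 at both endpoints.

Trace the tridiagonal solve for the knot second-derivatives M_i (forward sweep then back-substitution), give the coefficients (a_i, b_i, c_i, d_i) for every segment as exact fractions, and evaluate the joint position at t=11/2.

  seg 0: a=0 b=2531/1518 c=0 d=-443/1518
  seg 1: a=1 b=-2785/1518 c=-443/253 d=2743/4554
  seg 2: a=-4 b=2977/759 c=1857/506 d=-1378/759
  seg 3: a=4 b=-2417/759 c=-3655/506 d=3655/1518
S(11/2) = -2729/2024

Δ: Δ0=1/2, Δ1=-5/3, Δ2=4, Δ3=-8
row 1: diag=10, rhs=-13; c'=3/10, d'=-13/10
row 2: denom=10−3·3/10=91/10; d'=(34−3·-13/10)/(91/10)=379/91
row 3: denom=6−2·20/91=506/91; d'=(-72−2·379/91)/(506/91)=-3655/253
back: M3=-3655/253
back: M2=379/91−20/91·-3655/253=1857/253
back: M1=-13/10−3/10·1857/253=-886/253
M: M0=0, M1=-886/253, M2=1857/253, M3=-3655/253, M4=0
seg 0: a=0, c=M0/2=0, d=(M1−M0)/(6·2)=-443/1518, b=Δ0−h0·(2M0+M1)/6=2531/1518
seg 1: a=1, c=M1/2=-443/253, d=(M2−M1)/(6·3)=2743/4554, b=Δ1−h1·(2M1+M2)/6=-2785/1518
seg 2: a=-4, c=M2/2=1857/506, d=(M3−M2)/(6·2)=-1378/759, b=Δ2−h2·(2M2+M3)/6=2977/759
seg 3: a=4, c=M3/2=-3655/506, d=(M4−M3)/(6·1)=3655/1518, b=Δ3−h3·(2M3+M4)/6=-2417/759
t_q=11/2 → seg 2, τ=1/2; S=-4+2977/759·τ+1857/506·τ²+-1378/759·τ³=-2729/2024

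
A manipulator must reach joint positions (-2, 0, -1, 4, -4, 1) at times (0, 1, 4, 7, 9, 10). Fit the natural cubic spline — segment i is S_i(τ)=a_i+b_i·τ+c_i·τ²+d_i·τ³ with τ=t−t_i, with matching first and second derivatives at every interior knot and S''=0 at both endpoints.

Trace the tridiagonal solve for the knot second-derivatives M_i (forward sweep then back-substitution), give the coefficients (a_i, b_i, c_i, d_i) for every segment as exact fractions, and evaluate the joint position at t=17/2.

Δ: Δ0=2, Δ1=-1/3, Δ2=5/3, Δ3=-4, Δ4=5
row 1: diag=8, rhs=-14; c'=3/8, d'=-7/4
row 2: denom=12−3·3/8=87/8; d'=(12−3·-7/4)/(87/8)=46/29
row 3: denom=10−3·8/29=266/29; d'=(-34−3·46/29)/(266/29)=-562/133
row 4: denom=6−2·29/133=740/133; d'=(54−2·-562/133)/(740/133)=4153/370
back: M4=4153/370
back: M3=-562/133−29/133·4153/370=-2469/370
back: M2=46/29−8/29·-2469/370=634/185
back: M1=-7/4−3/8·634/185=-1123/370
M: M0=0, M1=-1123/370, M2=634/185, M3=-2469/370, M4=4153/370, M5=0
seg 0: a=-2, c=M0/2=0, d=(M1−M0)/(6·1)=-1123/2220, b=Δ0−h0·(2M0+M1)/6=5563/2220
seg 1: a=0, c=M1/2=-1123/740, d=(M2−M1)/(6·3)=797/2220, b=Δ1−h1·(2M1+M2)/6=1097/1110
seg 2: a=-1, c=M2/2=317/185, d=(M3−M2)/(6·3)=-101/180, b=Δ2−h2·(2M2+M3)/6=3499/2220
seg 3: a=4, c=M3/2=-2469/740, d=(M4−M3)/(6·2)=3311/2220, b=Δ3−h3·(2M3+M4)/6=-731/222
seg 4: a=-4, c=M4/2=4153/740, d=(M5−M4)/(6·1)=-4153/2220, b=Δ4−h4·(2M4+M5)/6=1397/1110
t_q=17/2 → seg 3, τ=3/2; S=4+-731/222·τ+-2469/740·τ²+3311/2220·τ³=-20203/5920

  seg 0: a=-2 b=5563/2220 c=0 d=-1123/2220
  seg 1: a=0 b=1097/1110 c=-1123/740 d=797/2220
  seg 2: a=-1 b=3499/2220 c=317/185 d=-101/180
  seg 3: a=4 b=-731/222 c=-2469/740 d=3311/2220
  seg 4: a=-4 b=1397/1110 c=4153/740 d=-4153/2220
S(17/2) = -20203/5920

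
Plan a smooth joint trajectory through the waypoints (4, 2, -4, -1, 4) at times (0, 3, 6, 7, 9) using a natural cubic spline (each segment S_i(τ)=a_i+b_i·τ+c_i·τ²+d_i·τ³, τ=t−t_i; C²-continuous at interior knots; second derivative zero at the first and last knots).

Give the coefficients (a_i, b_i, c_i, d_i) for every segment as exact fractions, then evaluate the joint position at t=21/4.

Δ: Δ0=-2/3, Δ1=-2, Δ2=3, Δ3=5/2
row 1: diag=12, rhs=-8; c'=1/4, d'=-2/3
row 2: denom=8−3·1/4=29/4; d'=(30−3·-2/3)/(29/4)=128/29
row 3: denom=6−1·4/29=170/29; d'=(-3−1·128/29)/(170/29)=-43/34
back: M3=-43/34
back: M2=128/29−4/29·-43/34=78/17
back: M1=-2/3−1/4·78/17=-185/102
M: M0=0, M1=-185/102, M2=78/17, M3=-43/34, M4=0
seg 0: a=4, c=M0/2=0, d=(M1−M0)/(6·3)=-185/1836, b=Δ0−h0·(2M0+M1)/6=49/204
seg 1: a=2, c=M1/2=-185/204, d=(M2−M1)/(6·3)=653/1836, b=Δ1−h1·(2M1+M2)/6=-253/102
seg 2: a=-4, c=M2/2=39/17, d=(M3−M2)/(6·1)=-199/204, b=Δ2−h2·(2M2+M3)/6=343/204
seg 3: a=-1, c=M3/2=-43/68, d=(M4−M3)/(6·2)=43/408, b=Δ3−h3·(2M3+M4)/6=341/102
t_q=21/4 → seg 1, τ=9/4; S=2+-253/102·τ+-185/204·τ²+653/1836·τ³=-17933/4352

  seg 0: a=4 b=49/204 c=0 d=-185/1836
  seg 1: a=2 b=-253/102 c=-185/204 d=653/1836
  seg 2: a=-4 b=343/204 c=39/17 d=-199/204
  seg 3: a=-1 b=341/102 c=-43/68 d=43/408
S(21/4) = -17933/4352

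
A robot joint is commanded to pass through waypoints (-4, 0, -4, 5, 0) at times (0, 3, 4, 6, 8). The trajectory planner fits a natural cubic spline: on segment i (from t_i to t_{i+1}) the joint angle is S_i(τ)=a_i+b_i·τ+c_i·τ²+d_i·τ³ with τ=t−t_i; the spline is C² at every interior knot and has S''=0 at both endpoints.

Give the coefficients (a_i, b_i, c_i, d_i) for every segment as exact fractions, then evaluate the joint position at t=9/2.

Δ: Δ0=4/3, Δ1=-4, Δ2=9/2, Δ3=-5/2
row 1: diag=8, rhs=-32; c'=1/8, d'=-4
row 2: denom=6−1·1/8=47/8; d'=(51−1·-4)/(47/8)=440/47
row 3: denom=8−2·16/47=344/47; d'=(-42−2·440/47)/(344/47)=-1427/172
back: M3=-1427/172
back: M2=440/47−16/47·-1427/172=524/43
back: M1=-4−1/8·524/43=-475/86
M: M0=0, M1=-475/86, M2=524/43, M3=-1427/172, M4=0
seg 0: a=-4, c=M0/2=0, d=(M1−M0)/(6·3)=-475/1548, b=Δ0−h0·(2M0+M1)/6=2113/516
seg 1: a=0, c=M1/2=-475/172, d=(M2−M1)/(6·1)=1523/516, b=Δ1−h1·(2M1+M2)/6=-1081/258
seg 2: a=-4, c=M2/2=262/43, d=(M3−M2)/(6·2)=-3523/2064, b=Δ2−h2·(2M2+M3)/6=-443/516
seg 3: a=5, c=M3/2=-1427/344, d=(M4−M3)/(6·2)=1427/2064, b=Δ3−h3·(2M3+M4)/6=391/129
t_q=9/2 → seg 2, τ=1/2; S=-4+-443/516·τ+262/43·τ²+-3523/2064·τ³=-17169/5504

  seg 0: a=-4 b=2113/516 c=0 d=-475/1548
  seg 1: a=0 b=-1081/258 c=-475/172 d=1523/516
  seg 2: a=-4 b=-443/516 c=262/43 d=-3523/2064
  seg 3: a=5 b=391/129 c=-1427/344 d=1427/2064
S(9/2) = -17169/5504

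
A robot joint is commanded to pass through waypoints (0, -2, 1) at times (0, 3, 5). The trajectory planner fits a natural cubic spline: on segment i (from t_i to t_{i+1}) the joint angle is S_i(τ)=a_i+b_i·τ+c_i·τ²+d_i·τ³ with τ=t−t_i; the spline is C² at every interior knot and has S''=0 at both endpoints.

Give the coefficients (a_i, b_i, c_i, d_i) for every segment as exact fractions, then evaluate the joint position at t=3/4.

  seg 0: a=0 b=-79/60 c=0 d=13/180
  seg 1: a=-2 b=19/30 c=13/20 d=-13/120
S(3/4) = -245/256

Δ: Δ0=-2/3, Δ1=3/2
row 1: diag=10, rhs=13; c'=1/5, d'=13/10
back: M1=13/10
M: M0=0, M1=13/10, M2=0
seg 0: a=0, c=M0/2=0, d=(M1−M0)/(6·3)=13/180, b=Δ0−h0·(2M0+M1)/6=-79/60
seg 1: a=-2, c=M1/2=13/20, d=(M2−M1)/(6·2)=-13/120, b=Δ1−h1·(2M1+M2)/6=19/30
t_q=3/4 → seg 0, τ=3/4; S=0+-79/60·τ+0·τ²+13/180·τ³=-245/256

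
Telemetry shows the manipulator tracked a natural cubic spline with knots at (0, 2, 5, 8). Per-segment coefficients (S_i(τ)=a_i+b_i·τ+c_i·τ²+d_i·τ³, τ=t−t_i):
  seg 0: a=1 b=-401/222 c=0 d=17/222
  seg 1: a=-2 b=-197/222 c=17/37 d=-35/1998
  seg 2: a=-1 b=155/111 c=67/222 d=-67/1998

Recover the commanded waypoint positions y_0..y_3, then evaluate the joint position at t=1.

y_0=1 y_1=-2 y_2=-1 y_3=5
S(1) = -27/37

y_0 = S_0(0) = a_0 = 1
y_1 = S_1(0) = a_1 = -2
y_2 = S_2(0) = a_2 = -1
y_3 = S_2(3) = 5
t_q=1 is in segment 0 (τ=1); S_0(τ)=-27/37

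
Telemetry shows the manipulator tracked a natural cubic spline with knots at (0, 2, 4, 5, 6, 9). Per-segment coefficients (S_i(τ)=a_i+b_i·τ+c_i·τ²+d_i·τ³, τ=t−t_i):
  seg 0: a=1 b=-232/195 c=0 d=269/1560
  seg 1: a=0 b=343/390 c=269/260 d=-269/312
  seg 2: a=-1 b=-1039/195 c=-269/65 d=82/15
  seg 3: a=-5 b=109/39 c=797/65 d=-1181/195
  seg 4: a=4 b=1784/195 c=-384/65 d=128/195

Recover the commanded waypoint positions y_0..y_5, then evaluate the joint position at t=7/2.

y_0 = S_0(0) = a_0 = 1
y_1 = S_1(0) = a_1 = 0
y_2 = S_2(0) = a_2 = -1
y_3 = S_3(0) = a_3 = -5
y_4 = S_4(0) = a_4 = 4
y_5 = S_4(3) = -4
t_q=7/2 is in segment 1 (τ=3/2); S_1(τ)=3067/4160

y_0=1 y_1=0 y_2=-1 y_3=-5 y_4=4 y_5=-4
S(7/2) = 3067/4160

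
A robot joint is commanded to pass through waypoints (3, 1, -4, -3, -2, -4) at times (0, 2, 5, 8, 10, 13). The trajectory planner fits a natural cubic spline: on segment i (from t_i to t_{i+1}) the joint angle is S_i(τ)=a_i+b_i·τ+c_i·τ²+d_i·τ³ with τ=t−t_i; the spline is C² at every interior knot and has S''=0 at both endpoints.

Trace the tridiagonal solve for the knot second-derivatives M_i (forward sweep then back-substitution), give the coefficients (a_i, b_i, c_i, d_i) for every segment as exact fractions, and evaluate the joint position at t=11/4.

  seg 0: a=3 b=-605/813 c=0 d=-52/813
  seg 1: a=1 b=-1229/813 c=-104/271 d=30/271
  seg 2: a=-4 b=-671/813 c=166/271 d=-184/2439
  seg 3: a=-3 b=661/813 c=-18/271 d=-293/6504
  seg 4: a=-2 b=11/1626 c=-365/1084 d=365/9756
S(11/4) = -2627/8672

Δ: Δ0=-1, Δ1=-5/3, Δ2=1/3, Δ3=1/2, Δ4=-2/3
row 1: diag=10, rhs=-4; c'=3/10, d'=-2/5
row 2: denom=12−3·3/10=111/10; d'=(12−3·-2/5)/(111/10)=44/37
row 3: denom=10−3·10/37=340/37; d'=(1−3·44/37)/(340/37)=-19/68
row 4: denom=10−2·37/170=813/85; d'=(-7−2·-19/68)/(813/85)=-365/542
back: M4=-365/542
back: M3=-19/68−37/170·-365/542=-36/271
back: M2=44/37−10/37·-36/271=332/271
back: M1=-2/5−3/10·332/271=-208/271
M: M0=0, M1=-208/271, M2=332/271, M3=-36/271, M4=-365/542, M5=0
seg 0: a=3, c=M0/2=0, d=(M1−M0)/(6·2)=-52/813, b=Δ0−h0·(2M0+M1)/6=-605/813
seg 1: a=1, c=M1/2=-104/271, d=(M2−M1)/(6·3)=30/271, b=Δ1−h1·(2M1+M2)/6=-1229/813
seg 2: a=-4, c=M2/2=166/271, d=(M3−M2)/(6·3)=-184/2439, b=Δ2−h2·(2M2+M3)/6=-671/813
seg 3: a=-3, c=M3/2=-18/271, d=(M4−M3)/(6·2)=-293/6504, b=Δ3−h3·(2M3+M4)/6=661/813
seg 4: a=-2, c=M4/2=-365/1084, d=(M5−M4)/(6·3)=365/9756, b=Δ4−h4·(2M4+M5)/6=11/1626
t_q=11/4 → seg 1, τ=3/4; S=1+-1229/813·τ+-104/271·τ²+30/271·τ³=-2627/8672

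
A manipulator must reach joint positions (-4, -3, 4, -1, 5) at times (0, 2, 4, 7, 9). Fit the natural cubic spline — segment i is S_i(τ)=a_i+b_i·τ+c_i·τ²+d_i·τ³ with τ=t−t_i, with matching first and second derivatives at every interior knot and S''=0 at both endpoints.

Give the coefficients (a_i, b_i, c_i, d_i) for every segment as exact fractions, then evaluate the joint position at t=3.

Δ: Δ0=1/2, Δ1=7/2, Δ2=-5/3, Δ3=3
row 1: diag=8, rhs=18; c'=1/4, d'=9/4
row 2: denom=10−2·1/4=19/2; d'=(-31−2·9/4)/(19/2)=-71/19
row 3: denom=10−3·6/19=172/19; d'=(28−3·-71/19)/(172/19)=745/172
back: M3=745/172
back: M2=-71/19−6/19·745/172=-439/86
back: M1=9/4−1/4·-439/86=1213/344
M: M0=0, M1=1213/344, M2=-439/86, M3=745/172, M4=0
seg 0: a=-4, c=M0/2=0, d=(M1−M0)/(6·2)=1213/4128, b=Δ0−h0·(2M0+M1)/6=-697/1032
seg 1: a=-3, c=M1/2=1213/688, d=(M2−M1)/(6·2)=-2969/4128, b=Δ1−h1·(2M1+M2)/6=1471/516
seg 2: a=4, c=M2/2=-439/172, d=(M3−M2)/(6·3)=541/1032, b=Δ2−h2·(2M2+M3)/6=1313/1032
seg 3: a=-1, c=M3/2=745/344, d=(M4−M3)/(6·2)=-745/2064, b=Δ3−h3·(2M3+M4)/6=29/258
t_q=3 → seg 1, τ=1; S=-3+1471/516·τ+1213/688·τ²+-2969/4128·τ³=1231/1376

  seg 0: a=-4 b=-697/1032 c=0 d=1213/4128
  seg 1: a=-3 b=1471/516 c=1213/688 d=-2969/4128
  seg 2: a=4 b=1313/1032 c=-439/172 d=541/1032
  seg 3: a=-1 b=29/258 c=745/344 d=-745/2064
S(3) = 1231/1376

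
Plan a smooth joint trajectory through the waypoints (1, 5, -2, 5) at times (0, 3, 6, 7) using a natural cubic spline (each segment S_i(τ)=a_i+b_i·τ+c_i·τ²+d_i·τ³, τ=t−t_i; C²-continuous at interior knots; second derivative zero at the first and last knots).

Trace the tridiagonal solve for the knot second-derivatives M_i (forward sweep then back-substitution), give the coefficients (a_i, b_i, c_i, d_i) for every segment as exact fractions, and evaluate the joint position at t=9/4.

  seg 0: a=1 b=96/29 c=0 d=-172/783
  seg 1: a=5 b=-76/29 c=-172/87 d=541/783
  seg 2: a=-2 b=121/29 c=123/29 d=-41/29
S(9/4) = 2759/464

Δ: Δ0=4/3, Δ1=-7/3, Δ2=7
row 1: diag=12, rhs=-22; c'=1/4, d'=-11/6
row 2: denom=8−3·1/4=29/4; d'=(56−3·-11/6)/(29/4)=246/29
back: M2=246/29
back: M1=-11/6−1/4·246/29=-344/87
M: M0=0, M1=-344/87, M2=246/29, M3=0
seg 0: a=1, c=M0/2=0, d=(M1−M0)/(6·3)=-172/783, b=Δ0−h0·(2M0+M1)/6=96/29
seg 1: a=5, c=M1/2=-172/87, d=(M2−M1)/(6·3)=541/783, b=Δ1−h1·(2M1+M2)/6=-76/29
seg 2: a=-2, c=M2/2=123/29, d=(M3−M2)/(6·1)=-41/29, b=Δ2−h2·(2M2+M3)/6=121/29
t_q=9/4 → seg 0, τ=9/4; S=1+96/29·τ+0·τ²+-172/783·τ³=2759/464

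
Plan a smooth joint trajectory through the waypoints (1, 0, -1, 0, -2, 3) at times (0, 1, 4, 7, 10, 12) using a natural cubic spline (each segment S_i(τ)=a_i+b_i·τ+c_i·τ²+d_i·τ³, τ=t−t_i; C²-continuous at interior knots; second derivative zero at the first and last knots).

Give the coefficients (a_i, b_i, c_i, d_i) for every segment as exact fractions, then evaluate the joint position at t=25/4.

  seg 0: a=1 b=-6245/5958 c=0 d=287/5958
  seg 1: a=0 b=-2692/2979 c=287/1986 d=815/53622
  seg 2: a=-1 b=2227/5958 c=838/2979 d=-5269/53622
  seg 3: a=0 b=-1762/2979 c=-3593/5958 d=10331/53622
  seg 4: a=-2 b=5911/5958 c=1123/993 d=-1123/5958
S(25/4) = 6179/42368

Δ: Δ0=-1, Δ1=-1/3, Δ2=1/3, Δ3=-2/3, Δ4=5/2
row 1: diag=8, rhs=4; c'=3/8, d'=1/2
row 2: denom=12−3·3/8=87/8; d'=(4−3·1/2)/(87/8)=20/87
row 3: denom=12−3·8/29=324/29; d'=(-6−3·20/87)/(324/29)=-97/162
row 4: denom=10−3·29/108=331/36; d'=(19−3·-97/162)/(331/36)=2246/993
back: M4=2246/993
back: M3=-97/162−29/108·2246/993=-3593/2979
back: M2=20/87−8/29·-3593/2979=1676/2979
back: M1=1/2−3/8·1676/2979=287/993
M: M0=0, M1=287/993, M2=1676/2979, M3=-3593/2979, M4=2246/993, M5=0
seg 0: a=1, c=M0/2=0, d=(M1−M0)/(6·1)=287/5958, b=Δ0−h0·(2M0+M1)/6=-6245/5958
seg 1: a=0, c=M1/2=287/1986, d=(M2−M1)/(6·3)=815/53622, b=Δ1−h1·(2M1+M2)/6=-2692/2979
seg 2: a=-1, c=M2/2=838/2979, d=(M3−M2)/(6·3)=-5269/53622, b=Δ2−h2·(2M2+M3)/6=2227/5958
seg 3: a=0, c=M3/2=-3593/5958, d=(M4−M3)/(6·3)=10331/53622, b=Δ3−h3·(2M3+M4)/6=-1762/2979
seg 4: a=-2, c=M4/2=1123/993, d=(M5−M4)/(6·2)=-1123/5958, b=Δ4−h4·(2M4+M5)/6=5911/5958
t_q=25/4 → seg 2, τ=9/4; S=-1+2227/5958·τ+838/2979·τ²+-5269/53622·τ³=6179/42368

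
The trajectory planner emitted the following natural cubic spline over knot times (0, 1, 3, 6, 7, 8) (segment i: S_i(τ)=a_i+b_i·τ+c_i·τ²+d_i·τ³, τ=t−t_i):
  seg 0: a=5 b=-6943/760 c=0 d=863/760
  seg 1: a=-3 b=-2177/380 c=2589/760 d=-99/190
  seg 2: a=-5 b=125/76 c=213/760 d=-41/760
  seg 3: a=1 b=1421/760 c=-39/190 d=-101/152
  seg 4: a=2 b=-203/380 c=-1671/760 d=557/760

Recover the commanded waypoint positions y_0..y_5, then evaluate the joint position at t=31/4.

y_0 = S_0(0) = a_0 = 5
y_1 = S_1(0) = a_1 = -3
y_2 = S_2(0) = a_2 = -5
y_3 = S_3(0) = a_3 = 1
y_4 = S_4(0) = a_4 = 2
y_5 = S_4(1) = 0
t_q=31/4 is in segment 4 (τ=3/4); S_4(τ)=6535/9728

y_0=5 y_1=-3 y_2=-5 y_3=1 y_4=2 y_5=0
S(31/4) = 6535/9728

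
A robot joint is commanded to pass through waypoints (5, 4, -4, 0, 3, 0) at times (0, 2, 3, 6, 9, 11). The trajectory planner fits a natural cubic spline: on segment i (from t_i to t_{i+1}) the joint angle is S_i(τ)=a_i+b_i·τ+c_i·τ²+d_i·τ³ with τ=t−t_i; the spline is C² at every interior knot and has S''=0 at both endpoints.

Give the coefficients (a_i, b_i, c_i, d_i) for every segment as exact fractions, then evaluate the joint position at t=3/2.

Δ: Δ0=-1/2, Δ1=-8, Δ2=4/3, Δ3=1, Δ4=-3/2
row 1: diag=6, rhs=-45; c'=1/6, d'=-15/2
row 2: denom=8−1·1/6=47/6; d'=(56−1·-15/2)/(47/6)=381/47
row 3: denom=12−3·18/47=510/47; d'=(-2−3·381/47)/(510/47)=-1237/510
row 4: denom=10−3·47/170=1559/170; d'=(-15−3·-1237/510)/(1559/170)=-1313/1559
back: M4=-1313/1559
back: M3=-1237/510−47/170·-1313/1559=-10255/4677
back: M2=381/47−18/47·-10255/4677=13947/1559
back: M1=-15/2−1/6·13947/1559=-14017/1559
M: M0=0, M1=-14017/1559, M2=13947/1559, M3=-10255/4677, M4=-1313/1559, M5=0
seg 0: a=5, c=M0/2=0, d=(M1−M0)/(6·2)=-14017/18708, b=Δ0−h0·(2M0+M1)/6=23357/9354
seg 1: a=4, c=M1/2=-14017/3118, d=(M2−M1)/(6·1)=13982/4677, b=Δ1−h1·(2M1+M2)/6=-60745/9354
seg 2: a=-4, c=M2/2=13947/3118, d=(M3−M2)/(6·3)=-26048/42093, b=Δ2−h2·(2M2+M3)/6=-60955/9354
seg 3: a=0, c=M3/2=-10255/9354, d=(M4−M3)/(6·3)=3158/42093, b=Δ3−h3·(2M3+M4)/6=33803/9354
seg 4: a=3, c=M4/2=-1313/3118, d=(M5−M4)/(6·2)=1313/18708, b=Δ4−h4·(2M4+M5)/6=-8779/9354
t_q=3/2 → seg 0, τ=3/2; S=5+23357/9354·τ+0·τ²+-14017/18708·τ³=310143/49888

  seg 0: a=5 b=23357/9354 c=0 d=-14017/18708
  seg 1: a=4 b=-60745/9354 c=-14017/3118 d=13982/4677
  seg 2: a=-4 b=-60955/9354 c=13947/3118 d=-26048/42093
  seg 3: a=0 b=33803/9354 c=-10255/9354 d=3158/42093
  seg 4: a=3 b=-8779/9354 c=-1313/3118 d=1313/18708
S(3/2) = 310143/49888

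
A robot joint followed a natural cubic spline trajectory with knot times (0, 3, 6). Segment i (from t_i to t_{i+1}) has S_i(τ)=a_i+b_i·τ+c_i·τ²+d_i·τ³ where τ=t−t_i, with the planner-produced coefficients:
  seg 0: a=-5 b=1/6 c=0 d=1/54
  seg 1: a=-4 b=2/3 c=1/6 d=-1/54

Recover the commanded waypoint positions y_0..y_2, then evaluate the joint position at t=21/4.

y_0=-5 y_1=-4 y_2=-1
S(21/4) = -239/128

y_0 = S_0(0) = a_0 = -5
y_1 = S_1(0) = a_1 = -4
y_2 = S_1(3) = -1
t_q=21/4 is in segment 1 (τ=9/4); S_1(τ)=-239/128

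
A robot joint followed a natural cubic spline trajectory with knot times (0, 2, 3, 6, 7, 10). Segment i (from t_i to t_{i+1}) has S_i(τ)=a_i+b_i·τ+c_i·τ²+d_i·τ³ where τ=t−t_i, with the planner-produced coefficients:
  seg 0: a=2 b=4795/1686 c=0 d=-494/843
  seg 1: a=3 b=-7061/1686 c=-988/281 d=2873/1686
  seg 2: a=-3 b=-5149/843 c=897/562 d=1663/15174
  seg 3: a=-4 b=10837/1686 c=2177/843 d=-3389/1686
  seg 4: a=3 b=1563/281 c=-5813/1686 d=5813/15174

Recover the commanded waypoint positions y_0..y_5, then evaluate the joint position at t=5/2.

y_0=2 y_1=3 y_2=-3 y_3=-4 y_4=3 y_5=-1
S(5/2) = 1079/4496

y_0 = S_0(0) = a_0 = 2
y_1 = S_1(0) = a_1 = 3
y_2 = S_2(0) = a_2 = -3
y_3 = S_3(0) = a_3 = -4
y_4 = S_4(0) = a_4 = 3
y_5 = S_4(3) = -1
t_q=5/2 is in segment 1 (τ=1/2); S_1(τ)=1079/4496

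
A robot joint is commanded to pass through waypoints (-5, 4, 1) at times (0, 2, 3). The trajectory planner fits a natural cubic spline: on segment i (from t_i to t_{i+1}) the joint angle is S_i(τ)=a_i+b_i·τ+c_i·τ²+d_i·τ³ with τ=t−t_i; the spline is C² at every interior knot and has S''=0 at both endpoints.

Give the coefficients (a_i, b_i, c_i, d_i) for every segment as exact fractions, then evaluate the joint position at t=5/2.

  seg 0: a=-5 b=7 c=0 d=-5/8
  seg 1: a=4 b=-1/2 c=-15/4 d=5/4
S(5/2) = 95/32

Δ: Δ0=9/2, Δ1=-3
row 1: diag=6, rhs=-45; c'=1/6, d'=-15/2
back: M1=-15/2
M: M0=0, M1=-15/2, M2=0
seg 0: a=-5, c=M0/2=0, d=(M1−M0)/(6·2)=-5/8, b=Δ0−h0·(2M0+M1)/6=7
seg 1: a=4, c=M1/2=-15/4, d=(M2−M1)/(6·1)=5/4, b=Δ1−h1·(2M1+M2)/6=-1/2
t_q=5/2 → seg 1, τ=1/2; S=4+-1/2·τ+-15/4·τ²+5/4·τ³=95/32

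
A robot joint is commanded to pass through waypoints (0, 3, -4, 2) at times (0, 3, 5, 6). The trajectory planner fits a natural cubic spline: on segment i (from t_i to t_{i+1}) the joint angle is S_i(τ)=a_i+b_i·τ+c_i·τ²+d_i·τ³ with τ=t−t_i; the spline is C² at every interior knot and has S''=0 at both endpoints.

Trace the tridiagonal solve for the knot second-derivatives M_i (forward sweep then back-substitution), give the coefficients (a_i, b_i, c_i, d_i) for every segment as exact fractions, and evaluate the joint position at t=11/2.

  seg 0: a=0 b=97/28 c=0 d=-23/84
  seg 1: a=3 b=-55/14 c=-69/28 d=75/56
  seg 2: a=-4 b=16/7 c=39/7 d=-13/7
S(11/2) = -95/56

Δ: Δ0=1, Δ1=-7/2, Δ2=6
row 1: diag=10, rhs=-27; c'=1/5, d'=-27/10
row 2: denom=6−2·1/5=28/5; d'=(57−2·-27/10)/(28/5)=78/7
back: M2=78/7
back: M1=-27/10−1/5·78/7=-69/14
M: M0=0, M1=-69/14, M2=78/7, M3=0
seg 0: a=0, c=M0/2=0, d=(M1−M0)/(6·3)=-23/84, b=Δ0−h0·(2M0+M1)/6=97/28
seg 1: a=3, c=M1/2=-69/28, d=(M2−M1)/(6·2)=75/56, b=Δ1−h1·(2M1+M2)/6=-55/14
seg 2: a=-4, c=M2/2=39/7, d=(M3−M2)/(6·1)=-13/7, b=Δ2−h2·(2M2+M3)/6=16/7
t_q=11/2 → seg 2, τ=1/2; S=-4+16/7·τ+39/7·τ²+-13/7·τ³=-95/56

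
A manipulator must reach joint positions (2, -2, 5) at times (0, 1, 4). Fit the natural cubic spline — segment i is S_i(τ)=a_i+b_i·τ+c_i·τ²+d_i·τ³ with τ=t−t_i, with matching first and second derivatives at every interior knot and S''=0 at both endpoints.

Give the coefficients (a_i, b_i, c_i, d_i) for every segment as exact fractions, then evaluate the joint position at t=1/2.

  seg 0: a=2 b=-115/24 c=0 d=19/24
  seg 1: a=-2 b=-29/12 c=19/8 d=-19/72
S(1/2) = -19/64

Δ: Δ0=-4, Δ1=7/3
row 1: diag=8, rhs=38; c'=3/8, d'=19/4
back: M1=19/4
M: M0=0, M1=19/4, M2=0
seg 0: a=2, c=M0/2=0, d=(M1−M0)/(6·1)=19/24, b=Δ0−h0·(2M0+M1)/6=-115/24
seg 1: a=-2, c=M1/2=19/8, d=(M2−M1)/(6·3)=-19/72, b=Δ1−h1·(2M1+M2)/6=-29/12
t_q=1/2 → seg 0, τ=1/2; S=2+-115/24·τ+0·τ²+19/24·τ³=-19/64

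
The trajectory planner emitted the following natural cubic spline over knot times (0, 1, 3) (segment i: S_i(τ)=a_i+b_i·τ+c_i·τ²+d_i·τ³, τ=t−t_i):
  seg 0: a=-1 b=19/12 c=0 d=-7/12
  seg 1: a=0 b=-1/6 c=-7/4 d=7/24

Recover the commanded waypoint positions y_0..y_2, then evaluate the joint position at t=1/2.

y_0 = S_0(0) = a_0 = -1
y_1 = S_1(0) = a_1 = 0
y_2 = S_1(2) = -5
t_q=1/2 is in segment 0 (τ=1/2); S_0(τ)=-9/32

y_0=-1 y_1=0 y_2=-5
S(1/2) = -9/32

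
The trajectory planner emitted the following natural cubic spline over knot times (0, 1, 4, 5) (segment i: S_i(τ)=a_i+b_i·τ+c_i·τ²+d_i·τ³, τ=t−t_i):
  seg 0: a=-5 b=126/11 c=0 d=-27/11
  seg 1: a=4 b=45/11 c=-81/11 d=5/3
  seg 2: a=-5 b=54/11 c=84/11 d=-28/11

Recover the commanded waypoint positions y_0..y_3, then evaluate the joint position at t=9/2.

y_0 = S_0(0) = a_0 = -5
y_1 = S_1(0) = a_1 = 4
y_2 = S_2(0) = a_2 = -5
y_3 = S_2(1) = 5
t_q=9/2 is in segment 2 (τ=1/2); S_2(τ)=-21/22

y_0=-5 y_1=4 y_2=-5 y_3=5
S(9/2) = -21/22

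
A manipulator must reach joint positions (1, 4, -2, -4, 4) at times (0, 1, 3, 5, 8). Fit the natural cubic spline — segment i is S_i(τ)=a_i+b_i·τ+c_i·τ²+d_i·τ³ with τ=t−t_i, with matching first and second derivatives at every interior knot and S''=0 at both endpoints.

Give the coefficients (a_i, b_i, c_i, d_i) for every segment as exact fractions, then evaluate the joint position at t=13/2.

  seg 0: a=1 b=1297/312 c=0 d=-361/312
  seg 1: a=4 b=107/156 c=-361/104 d=127/156
  seg 2: a=-2 b=-535/156 c=147/104 d=-31/312
  seg 3: a=-4 b=161/156 c=85/104 d=-85/936
S(13/2) = -765/832

Δ: Δ0=3, Δ1=-3, Δ2=-1, Δ3=8/3
row 1: diag=6, rhs=-36; c'=1/3, d'=-6
row 2: denom=8−2·1/3=22/3; d'=(12−2·-6)/(22/3)=36/11
row 3: denom=10−2·3/11=104/11; d'=(22−2·36/11)/(104/11)=85/52
back: M3=85/52
back: M2=36/11−3/11·85/52=147/52
back: M1=-6−1/3·147/52=-361/52
M: M0=0, M1=-361/52, M2=147/52, M3=85/52, M4=0
seg 0: a=1, c=M0/2=0, d=(M1−M0)/(6·1)=-361/312, b=Δ0−h0·(2M0+M1)/6=1297/312
seg 1: a=4, c=M1/2=-361/104, d=(M2−M1)/(6·2)=127/156, b=Δ1−h1·(2M1+M2)/6=107/156
seg 2: a=-2, c=M2/2=147/104, d=(M3−M2)/(6·2)=-31/312, b=Δ2−h2·(2M2+M3)/6=-535/156
seg 3: a=-4, c=M3/2=85/104, d=(M4−M3)/(6·3)=-85/936, b=Δ3−h3·(2M3+M4)/6=161/156
t_q=13/2 → seg 3, τ=3/2; S=-4+161/156·τ+85/104·τ²+-85/936·τ³=-765/832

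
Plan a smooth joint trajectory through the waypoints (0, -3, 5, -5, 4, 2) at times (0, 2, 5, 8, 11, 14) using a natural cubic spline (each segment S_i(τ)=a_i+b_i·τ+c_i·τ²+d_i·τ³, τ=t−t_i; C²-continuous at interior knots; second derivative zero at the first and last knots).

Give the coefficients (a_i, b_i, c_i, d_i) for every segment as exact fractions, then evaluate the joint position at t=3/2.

Δ: Δ0=-3/2, Δ1=8/3, Δ2=-10/3, Δ3=3, Δ4=-2/3
row 1: diag=10, rhs=25; c'=3/10, d'=5/2
row 2: denom=12−3·3/10=111/10; d'=(-36−3·5/2)/(111/10)=-145/37
row 3: denom=12−3·10/37=414/37; d'=(38−3·-145/37)/(414/37)=1841/414
row 4: denom=12−3·37/138=515/46; d'=(-22−3·1841/414)/(515/46)=-4877/1545
back: M4=-4877/1545
back: M3=1841/414−37/138·-4877/1545=2726/515
back: M2=-145/37−10/37·2726/515=-551/103
back: M1=5/2−3/10·-551/103=2114/515
M: M0=0, M1=2114/515, M2=-551/103, M3=2726/515, M4=-4877/1545, M5=0
seg 0: a=0, c=M0/2=0, d=(M1−M0)/(6·2)=1057/3090, b=Δ0−h0·(2M0+M1)/6=-8863/3090
seg 1: a=-3, c=M1/2=1057/515, d=(M2−M1)/(6·3)=-541/1030, b=Δ1−h1·(2M1+M2)/6=3821/3090
seg 2: a=5, c=M2/2=-551/206, d=(M3−M2)/(6·3)=609/1030, b=Δ2−h2·(2M2+M3)/6=-974/1545
seg 3: a=-5, c=M3/2=1363/515, d=(M4−M3)/(6·3)=-2611/5562, b=Δ3−h3·(2M3+M4)/6=-2209/3090
seg 4: a=4, c=M4/2=-4877/3090, d=(M5−M4)/(6·3)=4877/27810, b=Δ4−h4·(2M4+M5)/6=3847/1545
t_q=3/2 → seg 0, τ=3/2; S=0+-8863/3090·τ+0·τ²+1057/3090·τ³=-25939/8240

  seg 0: a=0 b=-8863/3090 c=0 d=1057/3090
  seg 1: a=-3 b=3821/3090 c=1057/515 d=-541/1030
  seg 2: a=5 b=-974/1545 c=-551/206 d=609/1030
  seg 3: a=-5 b=-2209/3090 c=1363/515 d=-2611/5562
  seg 4: a=4 b=3847/1545 c=-4877/3090 d=4877/27810
S(3/2) = -25939/8240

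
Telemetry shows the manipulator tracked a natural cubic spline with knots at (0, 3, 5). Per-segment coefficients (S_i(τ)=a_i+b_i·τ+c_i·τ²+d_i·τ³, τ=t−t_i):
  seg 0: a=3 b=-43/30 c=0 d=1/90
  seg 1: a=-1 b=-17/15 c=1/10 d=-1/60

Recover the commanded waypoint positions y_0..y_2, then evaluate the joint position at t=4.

y_0 = S_0(0) = a_0 = 3
y_1 = S_1(0) = a_1 = -1
y_2 = S_1(2) = -3
t_q=4 is in segment 1 (τ=1); S_1(τ)=-41/20

y_0=3 y_1=-1 y_2=-3
S(4) = -41/20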